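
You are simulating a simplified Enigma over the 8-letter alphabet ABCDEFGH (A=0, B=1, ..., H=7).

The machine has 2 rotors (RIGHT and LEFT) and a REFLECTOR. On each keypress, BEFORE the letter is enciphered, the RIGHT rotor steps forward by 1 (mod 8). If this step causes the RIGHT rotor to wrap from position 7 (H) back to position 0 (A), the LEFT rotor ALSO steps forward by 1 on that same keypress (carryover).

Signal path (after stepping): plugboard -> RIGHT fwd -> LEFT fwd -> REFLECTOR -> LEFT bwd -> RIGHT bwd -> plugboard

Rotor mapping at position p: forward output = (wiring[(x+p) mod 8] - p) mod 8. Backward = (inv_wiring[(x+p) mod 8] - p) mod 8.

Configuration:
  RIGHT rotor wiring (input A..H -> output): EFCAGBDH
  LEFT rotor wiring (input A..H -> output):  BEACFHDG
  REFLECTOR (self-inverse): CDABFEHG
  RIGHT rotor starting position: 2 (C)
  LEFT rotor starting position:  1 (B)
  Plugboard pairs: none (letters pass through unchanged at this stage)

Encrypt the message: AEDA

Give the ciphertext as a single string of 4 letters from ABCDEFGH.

Char 1 ('A'): step: R->3, L=1; A->plug->A->R->F->L->C->refl->A->L'->H->R'->H->plug->H
Char 2 ('E'): step: R->4, L=1; E->plug->E->R->A->L->D->refl->B->L'->C->R'->A->plug->A
Char 3 ('D'): step: R->5, L=1; D->plug->D->R->H->L->A->refl->C->L'->F->R'->F->plug->F
Char 4 ('A'): step: R->6, L=1; A->plug->A->R->F->L->C->refl->A->L'->H->R'->D->plug->D

Answer: HAFD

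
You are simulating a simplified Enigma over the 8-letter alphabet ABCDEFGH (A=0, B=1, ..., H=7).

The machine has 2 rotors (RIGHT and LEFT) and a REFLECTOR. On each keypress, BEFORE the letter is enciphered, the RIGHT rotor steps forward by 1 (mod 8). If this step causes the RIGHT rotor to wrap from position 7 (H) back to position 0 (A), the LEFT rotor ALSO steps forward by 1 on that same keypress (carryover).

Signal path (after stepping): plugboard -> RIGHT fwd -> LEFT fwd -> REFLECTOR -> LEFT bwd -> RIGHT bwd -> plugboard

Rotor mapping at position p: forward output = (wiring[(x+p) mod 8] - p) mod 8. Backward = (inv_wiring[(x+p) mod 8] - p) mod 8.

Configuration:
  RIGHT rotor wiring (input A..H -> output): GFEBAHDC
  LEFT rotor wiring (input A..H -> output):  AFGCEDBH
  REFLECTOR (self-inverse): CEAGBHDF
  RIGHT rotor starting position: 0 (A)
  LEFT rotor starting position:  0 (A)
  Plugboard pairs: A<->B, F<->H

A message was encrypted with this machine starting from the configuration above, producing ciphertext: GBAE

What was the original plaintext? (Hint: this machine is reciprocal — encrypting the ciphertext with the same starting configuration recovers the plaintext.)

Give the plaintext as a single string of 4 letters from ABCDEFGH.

Answer: DDGF

Derivation:
Char 1 ('G'): step: R->1, L=0; G->plug->G->R->B->L->F->refl->H->L'->H->R'->D->plug->D
Char 2 ('B'): step: R->2, L=0; B->plug->A->R->C->L->G->refl->D->L'->F->R'->D->plug->D
Char 3 ('A'): step: R->3, L=0; A->plug->B->R->F->L->D->refl->G->L'->C->R'->G->plug->G
Char 4 ('E'): step: R->4, L=0; E->plug->E->R->C->L->G->refl->D->L'->F->R'->H->plug->F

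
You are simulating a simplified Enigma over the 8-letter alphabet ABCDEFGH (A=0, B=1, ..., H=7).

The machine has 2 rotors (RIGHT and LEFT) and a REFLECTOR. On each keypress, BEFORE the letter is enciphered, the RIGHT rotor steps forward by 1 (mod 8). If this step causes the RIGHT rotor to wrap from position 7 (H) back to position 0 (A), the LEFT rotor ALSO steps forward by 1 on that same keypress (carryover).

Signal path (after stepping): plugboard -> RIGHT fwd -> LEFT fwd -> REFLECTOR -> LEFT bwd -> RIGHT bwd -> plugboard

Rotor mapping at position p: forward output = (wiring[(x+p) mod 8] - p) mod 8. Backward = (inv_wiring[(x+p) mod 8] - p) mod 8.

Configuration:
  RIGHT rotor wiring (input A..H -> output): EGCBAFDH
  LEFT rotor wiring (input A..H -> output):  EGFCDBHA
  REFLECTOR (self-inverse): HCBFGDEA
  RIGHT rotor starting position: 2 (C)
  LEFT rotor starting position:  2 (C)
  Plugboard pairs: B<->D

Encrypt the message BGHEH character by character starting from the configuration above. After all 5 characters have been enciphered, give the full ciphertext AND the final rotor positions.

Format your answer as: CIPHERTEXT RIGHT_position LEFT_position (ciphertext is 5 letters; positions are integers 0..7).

Answer: EFEBA 7 2

Derivation:
Char 1 ('B'): step: R->3, L=2; B->plug->D->R->A->L->D->refl->F->L'->E->R'->E->plug->E
Char 2 ('G'): step: R->4, L=2; G->plug->G->R->G->L->C->refl->B->L'->C->R'->F->plug->F
Char 3 ('H'): step: R->5, L=2; H->plug->H->R->D->L->H->refl->A->L'->B->R'->E->plug->E
Char 4 ('E'): step: R->6, L=2; E->plug->E->R->E->L->F->refl->D->L'->A->R'->D->plug->B
Char 5 ('H'): step: R->7, L=2; H->plug->H->R->E->L->F->refl->D->L'->A->R'->A->plug->A
Final: ciphertext=EFEBA, RIGHT=7, LEFT=2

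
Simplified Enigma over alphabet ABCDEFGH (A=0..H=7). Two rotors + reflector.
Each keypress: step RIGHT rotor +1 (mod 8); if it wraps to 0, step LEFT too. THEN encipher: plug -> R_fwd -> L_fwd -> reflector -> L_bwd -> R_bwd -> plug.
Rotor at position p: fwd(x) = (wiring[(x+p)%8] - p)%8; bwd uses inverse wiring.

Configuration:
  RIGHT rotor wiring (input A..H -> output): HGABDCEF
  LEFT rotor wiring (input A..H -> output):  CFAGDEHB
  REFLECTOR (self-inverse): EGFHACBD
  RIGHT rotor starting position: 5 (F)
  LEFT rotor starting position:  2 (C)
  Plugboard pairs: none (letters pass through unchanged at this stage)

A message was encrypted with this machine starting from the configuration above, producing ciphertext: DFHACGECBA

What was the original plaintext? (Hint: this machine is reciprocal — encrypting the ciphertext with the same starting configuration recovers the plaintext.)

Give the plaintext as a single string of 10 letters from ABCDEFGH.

Answer: EGCCFDDAAC

Derivation:
Char 1 ('D'): step: R->6, L=2; D->plug->D->R->A->L->G->refl->B->L'->C->R'->E->plug->E
Char 2 ('F'): step: R->7, L=2; F->plug->F->R->E->L->F->refl->C->L'->D->R'->G->plug->G
Char 3 ('H'): step: R->0, L->3 (L advanced); H->plug->H->R->F->L->H->refl->D->L'->A->R'->C->plug->C
Char 4 ('A'): step: R->1, L=3; A->plug->A->R->F->L->H->refl->D->L'->A->R'->C->plug->C
Char 5 ('C'): step: R->2, L=3; C->plug->C->R->B->L->A->refl->E->L'->D->R'->F->plug->F
Char 6 ('G'): step: R->3, L=3; G->plug->G->R->D->L->E->refl->A->L'->B->R'->D->plug->D
Char 7 ('E'): step: R->4, L=3; E->plug->E->R->D->L->E->refl->A->L'->B->R'->D->plug->D
Char 8 ('C'): step: R->5, L=3; C->plug->C->R->A->L->D->refl->H->L'->F->R'->A->plug->A
Char 9 ('B'): step: R->6, L=3; B->plug->B->R->H->L->F->refl->C->L'->G->R'->A->plug->A
Char 10 ('A'): step: R->7, L=3; A->plug->A->R->G->L->C->refl->F->L'->H->R'->C->plug->C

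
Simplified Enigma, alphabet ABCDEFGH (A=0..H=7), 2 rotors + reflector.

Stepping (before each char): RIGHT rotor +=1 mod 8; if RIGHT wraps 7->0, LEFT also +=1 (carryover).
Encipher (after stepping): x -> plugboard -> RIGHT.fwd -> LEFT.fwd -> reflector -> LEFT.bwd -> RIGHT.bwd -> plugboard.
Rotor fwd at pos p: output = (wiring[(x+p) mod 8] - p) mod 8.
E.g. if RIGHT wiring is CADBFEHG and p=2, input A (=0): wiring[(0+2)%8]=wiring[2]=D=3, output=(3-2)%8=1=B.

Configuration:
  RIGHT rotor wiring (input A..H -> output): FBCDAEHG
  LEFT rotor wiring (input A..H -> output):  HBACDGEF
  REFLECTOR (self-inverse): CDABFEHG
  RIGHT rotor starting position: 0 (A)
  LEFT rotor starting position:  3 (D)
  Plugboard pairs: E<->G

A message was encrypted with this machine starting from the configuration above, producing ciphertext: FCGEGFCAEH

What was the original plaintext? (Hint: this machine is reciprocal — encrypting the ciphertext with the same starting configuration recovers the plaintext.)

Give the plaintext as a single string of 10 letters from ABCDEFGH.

Char 1 ('F'): step: R->1, L=3; F->plug->F->R->G->L->G->refl->H->L'->A->R'->A->plug->A
Char 2 ('C'): step: R->2, L=3; C->plug->C->R->G->L->G->refl->H->L'->A->R'->A->plug->A
Char 3 ('G'): step: R->3, L=3; G->plug->E->R->D->L->B->refl->D->L'->C->R'->F->plug->F
Char 4 ('E'): step: R->4, L=3; E->plug->G->R->G->L->G->refl->H->L'->A->R'->B->plug->B
Char 5 ('G'): step: R->5, L=3; G->plug->E->R->E->L->C->refl->A->L'->B->R'->C->plug->C
Char 6 ('F'): step: R->6, L=3; F->plug->F->R->F->L->E->refl->F->L'->H->R'->C->plug->C
Char 7 ('C'): step: R->7, L=3; C->plug->C->R->C->L->D->refl->B->L'->D->R'->D->plug->D
Char 8 ('A'): step: R->0, L->4 (L advanced); A->plug->A->R->F->L->F->refl->E->L'->G->R'->H->plug->H
Char 9 ('E'): step: R->1, L=4; E->plug->G->R->F->L->F->refl->E->L'->G->R'->F->plug->F
Char 10 ('H'): step: R->2, L=4; H->plug->H->R->H->L->G->refl->H->L'->A->R'->A->plug->A

Answer: AAFBCCDHFA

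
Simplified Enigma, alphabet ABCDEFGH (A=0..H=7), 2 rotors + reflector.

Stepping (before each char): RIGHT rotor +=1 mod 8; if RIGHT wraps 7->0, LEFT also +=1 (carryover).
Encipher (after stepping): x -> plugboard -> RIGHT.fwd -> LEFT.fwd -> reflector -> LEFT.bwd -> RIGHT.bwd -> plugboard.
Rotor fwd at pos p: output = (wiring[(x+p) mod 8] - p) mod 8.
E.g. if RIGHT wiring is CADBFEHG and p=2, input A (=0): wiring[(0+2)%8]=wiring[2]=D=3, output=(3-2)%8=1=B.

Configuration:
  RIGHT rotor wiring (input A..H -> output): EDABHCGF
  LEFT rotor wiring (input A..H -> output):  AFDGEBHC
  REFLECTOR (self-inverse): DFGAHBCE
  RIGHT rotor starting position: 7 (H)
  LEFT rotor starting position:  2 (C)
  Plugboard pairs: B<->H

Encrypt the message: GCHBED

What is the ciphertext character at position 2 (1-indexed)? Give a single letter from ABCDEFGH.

Char 1 ('G'): step: R->0, L->3 (L advanced); G->plug->G->R->G->L->C->refl->G->L'->C->R'->F->plug->F
Char 2 ('C'): step: R->1, L=3; C->plug->C->R->A->L->D->refl->A->L'->H->R'->B->plug->H

H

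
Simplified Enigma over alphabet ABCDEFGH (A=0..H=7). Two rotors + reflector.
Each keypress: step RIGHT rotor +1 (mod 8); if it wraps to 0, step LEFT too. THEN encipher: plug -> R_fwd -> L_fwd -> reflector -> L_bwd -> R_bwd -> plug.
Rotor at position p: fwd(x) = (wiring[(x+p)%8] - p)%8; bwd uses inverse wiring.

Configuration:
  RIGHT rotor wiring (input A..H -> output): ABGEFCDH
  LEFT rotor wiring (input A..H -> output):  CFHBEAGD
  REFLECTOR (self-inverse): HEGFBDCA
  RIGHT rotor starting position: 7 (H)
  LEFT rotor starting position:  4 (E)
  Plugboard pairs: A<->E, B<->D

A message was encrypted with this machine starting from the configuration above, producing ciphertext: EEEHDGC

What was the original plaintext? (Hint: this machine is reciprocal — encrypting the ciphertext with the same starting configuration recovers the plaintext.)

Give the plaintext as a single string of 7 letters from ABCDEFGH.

Char 1 ('E'): step: R->0, L->5 (L advanced); E->plug->A->R->A->L->D->refl->F->L'->D->R'->G->plug->G
Char 2 ('E'): step: R->1, L=5; E->plug->A->R->A->L->D->refl->F->L'->D->R'->C->plug->C
Char 3 ('E'): step: R->2, L=5; E->plug->A->R->E->L->A->refl->H->L'->H->R'->H->plug->H
Char 4 ('H'): step: R->3, L=5; H->plug->H->R->D->L->F->refl->D->L'->A->R'->D->plug->B
Char 5 ('D'): step: R->4, L=5; D->plug->B->R->G->L->E->refl->B->L'->B->R'->A->plug->E
Char 6 ('G'): step: R->5, L=5; G->plug->G->R->H->L->H->refl->A->L'->E->R'->E->plug->A
Char 7 ('C'): step: R->6, L=5; C->plug->C->R->C->L->G->refl->C->L'->F->R'->A->plug->E

Answer: GCHBEAE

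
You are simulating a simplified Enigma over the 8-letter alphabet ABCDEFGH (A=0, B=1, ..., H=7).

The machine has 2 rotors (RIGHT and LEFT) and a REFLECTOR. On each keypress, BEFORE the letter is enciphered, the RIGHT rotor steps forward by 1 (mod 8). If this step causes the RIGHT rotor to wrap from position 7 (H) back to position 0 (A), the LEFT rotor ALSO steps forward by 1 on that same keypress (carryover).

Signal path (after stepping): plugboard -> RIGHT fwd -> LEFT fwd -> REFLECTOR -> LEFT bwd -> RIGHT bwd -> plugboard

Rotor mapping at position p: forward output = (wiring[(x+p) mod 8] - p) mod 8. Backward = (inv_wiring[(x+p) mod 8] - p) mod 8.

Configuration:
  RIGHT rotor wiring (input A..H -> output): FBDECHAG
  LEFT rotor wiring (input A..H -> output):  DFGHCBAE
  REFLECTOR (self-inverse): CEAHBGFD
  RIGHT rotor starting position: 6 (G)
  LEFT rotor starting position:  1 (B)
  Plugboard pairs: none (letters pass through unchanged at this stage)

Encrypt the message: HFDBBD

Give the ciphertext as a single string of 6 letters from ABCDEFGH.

Char 1 ('H'): step: R->7, L=1; H->plug->H->R->B->L->F->refl->G->L'->C->R'->C->plug->C
Char 2 ('F'): step: R->0, L->2 (L advanced); F->plug->F->R->H->L->D->refl->H->L'->D->R'->C->plug->C
Char 3 ('D'): step: R->1, L=2; D->plug->D->R->B->L->F->refl->G->L'->E->R'->H->plug->H
Char 4 ('B'): step: R->2, L=2; B->plug->B->R->C->L->A->refl->C->L'->F->R'->D->plug->D
Char 5 ('B'): step: R->3, L=2; B->plug->B->R->H->L->D->refl->H->L'->D->R'->E->plug->E
Char 6 ('D'): step: R->4, L=2; D->plug->D->R->C->L->A->refl->C->L'->F->R'->F->plug->F

Answer: CCHDEF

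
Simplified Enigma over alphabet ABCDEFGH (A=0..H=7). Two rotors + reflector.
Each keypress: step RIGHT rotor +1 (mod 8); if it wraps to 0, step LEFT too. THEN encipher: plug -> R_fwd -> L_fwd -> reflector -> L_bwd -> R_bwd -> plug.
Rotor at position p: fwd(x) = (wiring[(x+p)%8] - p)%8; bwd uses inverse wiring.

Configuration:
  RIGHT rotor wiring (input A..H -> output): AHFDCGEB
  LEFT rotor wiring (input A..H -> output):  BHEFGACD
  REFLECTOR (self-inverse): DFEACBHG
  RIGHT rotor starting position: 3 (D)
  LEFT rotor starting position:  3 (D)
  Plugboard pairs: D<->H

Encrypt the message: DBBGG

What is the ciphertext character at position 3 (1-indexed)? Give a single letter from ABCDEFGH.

Char 1 ('D'): step: R->4, L=3; D->plug->H->R->H->L->B->refl->F->L'->C->R'->B->plug->B
Char 2 ('B'): step: R->5, L=3; B->plug->B->R->H->L->B->refl->F->L'->C->R'->E->plug->E
Char 3 ('B'): step: R->6, L=3; B->plug->B->R->D->L->H->refl->G->L'->F->R'->F->plug->F

F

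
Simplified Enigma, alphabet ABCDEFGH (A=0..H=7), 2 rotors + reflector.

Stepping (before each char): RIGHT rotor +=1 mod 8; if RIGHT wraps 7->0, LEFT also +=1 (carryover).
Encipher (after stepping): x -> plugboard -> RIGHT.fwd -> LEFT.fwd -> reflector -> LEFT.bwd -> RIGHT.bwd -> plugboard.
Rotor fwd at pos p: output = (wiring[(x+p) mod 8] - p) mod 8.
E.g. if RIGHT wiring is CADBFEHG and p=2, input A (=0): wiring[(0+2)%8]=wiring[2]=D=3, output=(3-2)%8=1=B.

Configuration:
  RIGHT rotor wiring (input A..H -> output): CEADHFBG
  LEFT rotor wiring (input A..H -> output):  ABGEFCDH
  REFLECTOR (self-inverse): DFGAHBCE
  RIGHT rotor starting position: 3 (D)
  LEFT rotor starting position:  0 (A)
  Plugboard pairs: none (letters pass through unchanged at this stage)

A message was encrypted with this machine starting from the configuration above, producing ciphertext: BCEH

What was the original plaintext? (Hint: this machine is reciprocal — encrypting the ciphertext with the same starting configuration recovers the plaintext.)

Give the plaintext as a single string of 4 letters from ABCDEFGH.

Char 1 ('B'): step: R->4, L=0; B->plug->B->R->B->L->B->refl->F->L'->E->R'->G->plug->G
Char 2 ('C'): step: R->5, L=0; C->plug->C->R->B->L->B->refl->F->L'->E->R'->B->plug->B
Char 3 ('E'): step: R->6, L=0; E->plug->E->R->C->L->G->refl->C->L'->F->R'->F->plug->F
Char 4 ('H'): step: R->7, L=0; H->plug->H->R->C->L->G->refl->C->L'->F->R'->C->plug->C

Answer: GBFC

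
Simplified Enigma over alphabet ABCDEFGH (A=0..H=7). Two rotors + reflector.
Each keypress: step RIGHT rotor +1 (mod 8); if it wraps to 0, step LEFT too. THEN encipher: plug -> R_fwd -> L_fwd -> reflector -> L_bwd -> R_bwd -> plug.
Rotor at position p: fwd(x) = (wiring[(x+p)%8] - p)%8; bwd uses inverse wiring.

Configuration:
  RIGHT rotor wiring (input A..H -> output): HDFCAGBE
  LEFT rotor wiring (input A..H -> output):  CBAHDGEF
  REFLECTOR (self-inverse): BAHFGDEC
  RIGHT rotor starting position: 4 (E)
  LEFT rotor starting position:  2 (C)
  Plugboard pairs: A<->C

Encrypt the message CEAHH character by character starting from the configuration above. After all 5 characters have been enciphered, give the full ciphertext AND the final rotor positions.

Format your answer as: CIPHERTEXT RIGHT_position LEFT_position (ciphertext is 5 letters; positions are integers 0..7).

Answer: GFGAF 1 3

Derivation:
Char 1 ('C'): step: R->5, L=2; C->plug->A->R->B->L->F->refl->D->L'->F->R'->G->plug->G
Char 2 ('E'): step: R->6, L=2; E->plug->E->R->H->L->H->refl->C->L'->E->R'->F->plug->F
Char 3 ('A'): step: R->7, L=2; A->plug->C->R->E->L->C->refl->H->L'->H->R'->G->plug->G
Char 4 ('H'): step: R->0, L->3 (L advanced); H->plug->H->R->E->L->C->refl->H->L'->F->R'->C->plug->A
Char 5 ('H'): step: R->1, L=3; H->plug->H->R->G->L->G->refl->E->L'->A->R'->F->plug->F
Final: ciphertext=GFGAF, RIGHT=1, LEFT=3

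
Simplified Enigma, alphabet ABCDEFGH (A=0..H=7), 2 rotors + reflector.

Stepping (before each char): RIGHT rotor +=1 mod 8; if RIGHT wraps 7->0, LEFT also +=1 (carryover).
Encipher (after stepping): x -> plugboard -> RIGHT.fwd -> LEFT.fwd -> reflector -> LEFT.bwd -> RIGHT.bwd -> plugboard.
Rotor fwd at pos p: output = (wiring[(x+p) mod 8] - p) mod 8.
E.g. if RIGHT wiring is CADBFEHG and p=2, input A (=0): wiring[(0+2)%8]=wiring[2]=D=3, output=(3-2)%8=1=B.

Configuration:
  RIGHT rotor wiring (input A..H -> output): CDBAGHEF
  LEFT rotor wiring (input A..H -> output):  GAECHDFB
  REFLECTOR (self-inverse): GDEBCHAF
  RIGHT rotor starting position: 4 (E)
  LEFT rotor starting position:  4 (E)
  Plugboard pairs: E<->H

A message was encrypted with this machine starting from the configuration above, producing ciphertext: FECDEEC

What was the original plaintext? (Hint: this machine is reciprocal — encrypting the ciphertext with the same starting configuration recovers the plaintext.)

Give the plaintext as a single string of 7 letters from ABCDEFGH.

Char 1 ('F'): step: R->5, L=4; F->plug->F->R->E->L->C->refl->E->L'->F->R'->D->plug->D
Char 2 ('E'): step: R->6, L=4; E->plug->H->R->B->L->H->refl->F->L'->D->R'->E->plug->H
Char 3 ('C'): step: R->7, L=4; C->plug->C->R->E->L->C->refl->E->L'->F->R'->H->plug->E
Char 4 ('D'): step: R->0, L->5 (L advanced); D->plug->D->R->A->L->G->refl->A->L'->B->R'->C->plug->C
Char 5 ('E'): step: R->1, L=5; E->plug->H->R->B->L->A->refl->G->L'->A->R'->B->plug->B
Char 6 ('E'): step: R->2, L=5; E->plug->H->R->B->L->A->refl->G->L'->A->R'->G->plug->G
Char 7 ('C'): step: R->3, L=5; C->plug->C->R->E->L->D->refl->B->L'->D->R'->B->plug->B

Answer: DHECBGB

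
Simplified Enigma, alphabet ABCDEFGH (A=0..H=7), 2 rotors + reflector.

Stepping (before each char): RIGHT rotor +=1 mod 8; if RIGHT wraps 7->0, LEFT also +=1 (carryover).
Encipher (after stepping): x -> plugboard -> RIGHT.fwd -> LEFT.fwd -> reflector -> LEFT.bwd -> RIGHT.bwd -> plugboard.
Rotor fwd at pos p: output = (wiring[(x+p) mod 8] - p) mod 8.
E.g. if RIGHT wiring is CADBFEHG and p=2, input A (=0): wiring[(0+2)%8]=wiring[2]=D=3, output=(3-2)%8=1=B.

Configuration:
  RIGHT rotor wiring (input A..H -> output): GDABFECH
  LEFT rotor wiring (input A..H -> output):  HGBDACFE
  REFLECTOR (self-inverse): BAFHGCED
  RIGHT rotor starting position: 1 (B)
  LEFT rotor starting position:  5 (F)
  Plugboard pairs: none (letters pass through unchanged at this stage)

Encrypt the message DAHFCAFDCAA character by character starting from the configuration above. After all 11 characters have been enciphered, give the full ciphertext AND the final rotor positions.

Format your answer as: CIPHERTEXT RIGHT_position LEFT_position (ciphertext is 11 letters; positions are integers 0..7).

Char 1 ('D'): step: R->2, L=5; D->plug->D->R->C->L->H->refl->D->L'->H->R'->B->plug->B
Char 2 ('A'): step: R->3, L=5; A->plug->A->R->G->L->G->refl->E->L'->F->R'->H->plug->H
Char 3 ('H'): step: R->4, L=5; H->plug->H->R->F->L->E->refl->G->L'->G->R'->C->plug->C
Char 4 ('F'): step: R->5, L=5; F->plug->F->R->D->L->C->refl->F->L'->A->R'->H->plug->H
Char 5 ('C'): step: R->6, L=5; C->plug->C->R->A->L->F->refl->C->L'->D->R'->F->plug->F
Char 6 ('A'): step: R->7, L=5; A->plug->A->R->A->L->F->refl->C->L'->D->R'->H->plug->H
Char 7 ('F'): step: R->0, L->6 (L advanced); F->plug->F->R->E->L->D->refl->H->L'->A->R'->C->plug->C
Char 8 ('D'): step: R->1, L=6; D->plug->D->R->E->L->D->refl->H->L'->A->R'->C->plug->C
Char 9 ('C'): step: R->2, L=6; C->plug->C->R->D->L->A->refl->B->L'->C->R'->D->plug->D
Char 10 ('A'): step: R->3, L=6; A->plug->A->R->G->L->C->refl->F->L'->F->R'->H->plug->H
Char 11 ('A'): step: R->4, L=6; A->plug->A->R->B->L->G->refl->E->L'->H->R'->F->plug->F
Final: ciphertext=BHCHFHCCDHF, RIGHT=4, LEFT=6

Answer: BHCHFHCCDHF 4 6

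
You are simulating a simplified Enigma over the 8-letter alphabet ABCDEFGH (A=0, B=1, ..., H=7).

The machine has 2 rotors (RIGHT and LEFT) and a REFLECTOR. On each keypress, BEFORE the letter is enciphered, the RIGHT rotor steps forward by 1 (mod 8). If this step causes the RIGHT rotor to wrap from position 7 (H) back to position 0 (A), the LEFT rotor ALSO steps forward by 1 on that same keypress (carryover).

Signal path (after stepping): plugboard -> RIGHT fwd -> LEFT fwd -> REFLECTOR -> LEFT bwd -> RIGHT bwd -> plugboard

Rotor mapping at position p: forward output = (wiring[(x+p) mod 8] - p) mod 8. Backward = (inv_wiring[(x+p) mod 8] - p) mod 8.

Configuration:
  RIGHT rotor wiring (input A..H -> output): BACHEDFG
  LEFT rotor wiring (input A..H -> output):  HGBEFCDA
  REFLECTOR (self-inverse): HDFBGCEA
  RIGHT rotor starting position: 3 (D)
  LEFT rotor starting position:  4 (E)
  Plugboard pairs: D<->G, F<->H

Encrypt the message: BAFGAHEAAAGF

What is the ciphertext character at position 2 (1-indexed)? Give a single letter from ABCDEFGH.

Char 1 ('B'): step: R->4, L=4; B->plug->B->R->H->L->A->refl->H->L'->C->R'->D->plug->G
Char 2 ('A'): step: R->5, L=4; A->plug->A->R->G->L->F->refl->C->L'->F->R'->F->plug->H

H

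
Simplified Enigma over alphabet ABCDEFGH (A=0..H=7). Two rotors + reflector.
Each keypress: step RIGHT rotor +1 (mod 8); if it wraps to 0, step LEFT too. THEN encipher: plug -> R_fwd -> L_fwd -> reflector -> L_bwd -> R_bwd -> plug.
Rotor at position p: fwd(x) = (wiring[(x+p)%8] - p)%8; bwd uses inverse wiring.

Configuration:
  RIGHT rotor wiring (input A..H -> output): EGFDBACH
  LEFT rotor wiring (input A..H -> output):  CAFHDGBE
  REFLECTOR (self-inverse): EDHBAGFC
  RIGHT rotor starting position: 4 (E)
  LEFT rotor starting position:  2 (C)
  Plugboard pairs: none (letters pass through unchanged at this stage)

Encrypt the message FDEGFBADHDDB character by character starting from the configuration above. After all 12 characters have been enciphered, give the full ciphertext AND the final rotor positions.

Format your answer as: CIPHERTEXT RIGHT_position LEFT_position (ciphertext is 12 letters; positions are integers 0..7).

Answer: CHBADEFCCBHH 0 4

Derivation:
Char 1 ('F'): step: R->5, L=2; F->plug->F->R->A->L->D->refl->B->L'->C->R'->C->plug->C
Char 2 ('D'): step: R->6, L=2; D->plug->D->R->A->L->D->refl->B->L'->C->R'->H->plug->H
Char 3 ('E'): step: R->7, L=2; E->plug->E->R->E->L->H->refl->C->L'->F->R'->B->plug->B
Char 4 ('G'): step: R->0, L->3 (L advanced); G->plug->G->R->C->L->D->refl->B->L'->E->R'->A->plug->A
Char 5 ('F'): step: R->1, L=3; F->plug->F->R->B->L->A->refl->E->L'->A->R'->D->plug->D
Char 6 ('B'): step: R->2, L=3; B->plug->B->R->B->L->A->refl->E->L'->A->R'->E->plug->E
Char 7 ('A'): step: R->3, L=3; A->plug->A->R->A->L->E->refl->A->L'->B->R'->F->plug->F
Char 8 ('D'): step: R->4, L=3; D->plug->D->R->D->L->G->refl->F->L'->G->R'->C->plug->C
Char 9 ('H'): step: R->5, L=3; H->plug->H->R->E->L->B->refl->D->L'->C->R'->C->plug->C
Char 10 ('D'): step: R->6, L=3; D->plug->D->R->A->L->E->refl->A->L'->B->R'->B->plug->B
Char 11 ('D'): step: R->7, L=3; D->plug->D->R->G->L->F->refl->G->L'->D->R'->H->plug->H
Char 12 ('B'): step: R->0, L->4 (L advanced); B->plug->B->R->G->L->B->refl->D->L'->H->R'->H->plug->H
Final: ciphertext=CHBADEFCCBHH, RIGHT=0, LEFT=4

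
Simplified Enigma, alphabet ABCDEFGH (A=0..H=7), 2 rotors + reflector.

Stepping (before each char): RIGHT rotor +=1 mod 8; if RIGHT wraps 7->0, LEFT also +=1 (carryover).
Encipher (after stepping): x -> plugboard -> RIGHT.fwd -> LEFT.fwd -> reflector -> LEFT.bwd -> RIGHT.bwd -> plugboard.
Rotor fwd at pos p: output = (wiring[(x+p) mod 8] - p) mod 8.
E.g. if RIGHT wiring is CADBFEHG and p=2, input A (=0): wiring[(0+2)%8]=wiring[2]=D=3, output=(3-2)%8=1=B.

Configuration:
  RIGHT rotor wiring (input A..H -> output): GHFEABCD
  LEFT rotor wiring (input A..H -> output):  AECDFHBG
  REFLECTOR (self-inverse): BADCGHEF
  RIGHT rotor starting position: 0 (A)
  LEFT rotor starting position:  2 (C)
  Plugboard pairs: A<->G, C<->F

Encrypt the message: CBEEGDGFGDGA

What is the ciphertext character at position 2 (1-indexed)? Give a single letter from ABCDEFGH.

Char 1 ('C'): step: R->1, L=2; C->plug->F->R->B->L->B->refl->A->L'->A->R'->E->plug->E
Char 2 ('B'): step: R->2, L=2; B->plug->B->R->C->L->D->refl->C->L'->H->R'->D->plug->D

D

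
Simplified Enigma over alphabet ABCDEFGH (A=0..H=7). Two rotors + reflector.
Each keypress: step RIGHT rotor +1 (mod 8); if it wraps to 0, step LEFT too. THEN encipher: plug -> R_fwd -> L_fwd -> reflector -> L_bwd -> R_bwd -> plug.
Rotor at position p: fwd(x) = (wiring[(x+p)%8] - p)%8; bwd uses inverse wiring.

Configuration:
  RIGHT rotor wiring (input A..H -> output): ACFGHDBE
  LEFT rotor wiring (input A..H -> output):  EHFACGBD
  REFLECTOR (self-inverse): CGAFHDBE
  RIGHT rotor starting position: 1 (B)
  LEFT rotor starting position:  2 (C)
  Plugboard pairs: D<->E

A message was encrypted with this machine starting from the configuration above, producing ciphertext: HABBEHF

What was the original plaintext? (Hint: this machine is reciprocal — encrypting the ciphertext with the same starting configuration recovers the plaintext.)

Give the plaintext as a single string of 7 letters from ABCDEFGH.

Char 1 ('H'): step: R->2, L=2; H->plug->H->R->A->L->D->refl->F->L'->H->R'->E->plug->D
Char 2 ('A'): step: R->3, L=2; A->plug->A->R->D->L->E->refl->H->L'->E->R'->B->plug->B
Char 3 ('B'): step: R->4, L=2; B->plug->B->R->H->L->F->refl->D->L'->A->R'->D->plug->E
Char 4 ('B'): step: R->5, L=2; B->plug->B->R->E->L->H->refl->E->L'->D->R'->D->plug->E
Char 5 ('E'): step: R->6, L=2; E->plug->D->R->E->L->H->refl->E->L'->D->R'->A->plug->A
Char 6 ('H'): step: R->7, L=2; H->plug->H->R->C->L->A->refl->C->L'->G->R'->D->plug->E
Char 7 ('F'): step: R->0, L->3 (L advanced); F->plug->F->R->D->L->G->refl->B->L'->F->R'->C->plug->C

Answer: DBEEAEC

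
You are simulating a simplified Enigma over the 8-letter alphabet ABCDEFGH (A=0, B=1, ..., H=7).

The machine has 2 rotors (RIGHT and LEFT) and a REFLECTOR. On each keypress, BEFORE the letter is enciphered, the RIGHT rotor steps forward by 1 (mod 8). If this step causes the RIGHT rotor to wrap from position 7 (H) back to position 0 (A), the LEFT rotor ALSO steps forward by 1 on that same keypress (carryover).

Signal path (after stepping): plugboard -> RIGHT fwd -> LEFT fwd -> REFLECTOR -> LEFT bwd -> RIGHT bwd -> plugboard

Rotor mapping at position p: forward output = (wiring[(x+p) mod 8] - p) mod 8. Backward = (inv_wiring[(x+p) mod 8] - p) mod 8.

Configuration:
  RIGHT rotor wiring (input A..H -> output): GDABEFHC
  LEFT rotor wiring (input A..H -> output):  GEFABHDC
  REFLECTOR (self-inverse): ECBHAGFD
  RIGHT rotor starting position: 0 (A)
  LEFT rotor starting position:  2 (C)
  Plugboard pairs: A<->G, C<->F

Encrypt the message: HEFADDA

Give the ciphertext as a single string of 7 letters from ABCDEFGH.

Answer: CGACCAC

Derivation:
Char 1 ('H'): step: R->1, L=2; H->plug->H->R->F->L->A->refl->E->L'->G->R'->F->plug->C
Char 2 ('E'): step: R->2, L=2; E->plug->E->R->F->L->A->refl->E->L'->G->R'->A->plug->G
Char 3 ('F'): step: R->3, L=2; F->plug->C->R->C->L->H->refl->D->L'->A->R'->G->plug->A
Char 4 ('A'): step: R->4, L=2; A->plug->G->R->E->L->B->refl->C->L'->H->R'->F->plug->C
Char 5 ('D'): step: R->5, L=2; D->plug->D->R->B->L->G->refl->F->L'->D->R'->F->plug->C
Char 6 ('D'): step: R->6, L=2; D->plug->D->R->F->L->A->refl->E->L'->G->R'->G->plug->A
Char 7 ('A'): step: R->7, L=2; A->plug->G->R->G->L->E->refl->A->L'->F->R'->F->plug->C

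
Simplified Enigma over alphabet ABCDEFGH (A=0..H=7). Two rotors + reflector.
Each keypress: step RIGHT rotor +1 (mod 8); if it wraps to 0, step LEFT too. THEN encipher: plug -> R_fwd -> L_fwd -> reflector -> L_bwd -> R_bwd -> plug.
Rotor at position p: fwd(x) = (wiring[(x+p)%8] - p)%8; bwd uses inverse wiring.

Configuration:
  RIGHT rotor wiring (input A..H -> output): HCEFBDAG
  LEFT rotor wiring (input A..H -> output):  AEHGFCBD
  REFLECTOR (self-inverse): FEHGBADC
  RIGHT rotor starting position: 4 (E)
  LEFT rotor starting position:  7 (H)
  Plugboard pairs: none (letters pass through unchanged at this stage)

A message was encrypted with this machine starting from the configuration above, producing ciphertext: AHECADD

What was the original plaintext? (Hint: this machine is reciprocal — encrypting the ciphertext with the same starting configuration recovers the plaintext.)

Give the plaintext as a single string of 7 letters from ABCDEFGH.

Char 1 ('A'): step: R->5, L=7; A->plug->A->R->G->L->D->refl->G->L'->F->R'->E->plug->E
Char 2 ('H'): step: R->6, L=7; H->plug->H->R->F->L->G->refl->D->L'->G->R'->E->plug->E
Char 3 ('E'): step: R->7, L=7; E->plug->E->R->G->L->D->refl->G->L'->F->R'->D->plug->D
Char 4 ('C'): step: R->0, L->0 (L advanced); C->plug->C->R->E->L->F->refl->A->L'->A->R'->G->plug->G
Char 5 ('A'): step: R->1, L=0; A->plug->A->R->B->L->E->refl->B->L'->G->R'->H->plug->H
Char 6 ('D'): step: R->2, L=0; D->plug->D->R->B->L->E->refl->B->L'->G->R'->E->plug->E
Char 7 ('D'): step: R->3, L=0; D->plug->D->R->F->L->C->refl->H->L'->C->R'->A->plug->A

Answer: EEDGHEA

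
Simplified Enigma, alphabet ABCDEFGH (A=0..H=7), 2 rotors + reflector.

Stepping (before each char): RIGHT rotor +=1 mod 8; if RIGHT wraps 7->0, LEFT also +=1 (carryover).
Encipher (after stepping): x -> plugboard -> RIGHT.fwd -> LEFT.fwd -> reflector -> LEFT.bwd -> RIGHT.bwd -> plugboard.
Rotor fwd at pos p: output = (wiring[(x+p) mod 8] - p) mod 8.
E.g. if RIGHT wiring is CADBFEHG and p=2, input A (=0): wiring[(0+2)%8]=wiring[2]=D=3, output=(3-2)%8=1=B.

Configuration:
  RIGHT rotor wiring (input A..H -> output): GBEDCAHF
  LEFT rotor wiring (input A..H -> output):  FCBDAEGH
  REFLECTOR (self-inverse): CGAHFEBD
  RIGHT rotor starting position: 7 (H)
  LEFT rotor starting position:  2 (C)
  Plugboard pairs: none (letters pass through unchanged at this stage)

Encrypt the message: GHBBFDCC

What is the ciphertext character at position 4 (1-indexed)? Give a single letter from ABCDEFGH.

Char 1 ('G'): step: R->0, L->3 (L advanced); G->plug->G->R->H->L->G->refl->B->L'->C->R'->E->plug->E
Char 2 ('H'): step: R->1, L=3; H->plug->H->R->F->L->C->refl->A->L'->A->R'->A->plug->A
Char 3 ('B'): step: R->2, L=3; B->plug->B->R->B->L->F->refl->E->L'->E->R'->G->plug->G
Char 4 ('B'): step: R->3, L=3; B->plug->B->R->H->L->G->refl->B->L'->C->R'->E->plug->E

E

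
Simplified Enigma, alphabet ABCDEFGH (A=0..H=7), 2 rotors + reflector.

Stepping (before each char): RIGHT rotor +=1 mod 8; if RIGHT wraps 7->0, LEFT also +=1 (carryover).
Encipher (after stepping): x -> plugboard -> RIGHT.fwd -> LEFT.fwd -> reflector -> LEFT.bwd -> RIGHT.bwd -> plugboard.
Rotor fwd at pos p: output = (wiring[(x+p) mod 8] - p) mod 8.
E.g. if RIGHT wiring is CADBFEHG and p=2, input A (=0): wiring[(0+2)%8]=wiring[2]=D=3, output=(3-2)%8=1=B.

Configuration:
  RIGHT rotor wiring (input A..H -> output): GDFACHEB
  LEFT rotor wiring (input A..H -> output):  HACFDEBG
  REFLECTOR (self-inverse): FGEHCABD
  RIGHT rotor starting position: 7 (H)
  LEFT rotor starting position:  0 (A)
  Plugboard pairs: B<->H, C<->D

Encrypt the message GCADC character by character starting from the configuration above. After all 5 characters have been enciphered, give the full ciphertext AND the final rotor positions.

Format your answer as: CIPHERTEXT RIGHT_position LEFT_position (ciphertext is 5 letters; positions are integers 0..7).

Char 1 ('G'): step: R->0, L->1 (L advanced); G->plug->G->R->E->L->D->refl->H->L'->A->R'->D->plug->C
Char 2 ('C'): step: R->1, L=1; C->plug->D->R->B->L->B->refl->G->L'->H->R'->C->plug->D
Char 3 ('A'): step: R->2, L=1; A->plug->A->R->D->L->C->refl->E->L'->C->R'->E->plug->E
Char 4 ('D'): step: R->3, L=1; D->plug->C->R->E->L->D->refl->H->L'->A->R'->G->plug->G
Char 5 ('C'): step: R->4, L=1; C->plug->D->R->F->L->A->refl->F->L'->G->R'->A->plug->A
Final: ciphertext=CDEGA, RIGHT=4, LEFT=1

Answer: CDEGA 4 1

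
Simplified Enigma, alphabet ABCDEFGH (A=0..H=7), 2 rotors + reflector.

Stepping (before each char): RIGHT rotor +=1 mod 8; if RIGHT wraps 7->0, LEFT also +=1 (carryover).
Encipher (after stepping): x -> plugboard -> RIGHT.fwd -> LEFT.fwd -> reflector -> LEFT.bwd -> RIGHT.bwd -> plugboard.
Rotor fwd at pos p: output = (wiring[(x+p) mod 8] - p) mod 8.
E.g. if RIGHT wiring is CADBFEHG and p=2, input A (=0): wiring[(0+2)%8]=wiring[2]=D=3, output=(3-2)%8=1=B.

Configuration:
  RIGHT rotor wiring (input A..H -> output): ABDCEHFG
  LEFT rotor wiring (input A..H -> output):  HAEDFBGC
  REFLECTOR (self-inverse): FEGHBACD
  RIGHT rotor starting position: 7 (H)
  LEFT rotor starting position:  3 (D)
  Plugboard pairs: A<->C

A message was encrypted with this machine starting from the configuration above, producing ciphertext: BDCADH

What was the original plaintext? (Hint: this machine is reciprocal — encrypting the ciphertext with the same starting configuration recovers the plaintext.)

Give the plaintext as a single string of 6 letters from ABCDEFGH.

Answer: HBGCBE

Derivation:
Char 1 ('B'): step: R->0, L->4 (L advanced); B->plug->B->R->B->L->F->refl->A->L'->G->R'->H->plug->H
Char 2 ('D'): step: R->1, L=4; D->plug->D->R->D->L->G->refl->C->L'->C->R'->B->plug->B
Char 3 ('C'): step: R->2, L=4; C->plug->A->R->B->L->F->refl->A->L'->G->R'->G->plug->G
Char 4 ('A'): step: R->3, L=4; A->plug->C->R->E->L->D->refl->H->L'->H->R'->A->plug->C
Char 5 ('D'): step: R->4, L=4; D->plug->D->R->C->L->C->refl->G->L'->D->R'->B->plug->B
Char 6 ('H'): step: R->5, L=4; H->plug->H->R->H->L->H->refl->D->L'->E->R'->E->plug->E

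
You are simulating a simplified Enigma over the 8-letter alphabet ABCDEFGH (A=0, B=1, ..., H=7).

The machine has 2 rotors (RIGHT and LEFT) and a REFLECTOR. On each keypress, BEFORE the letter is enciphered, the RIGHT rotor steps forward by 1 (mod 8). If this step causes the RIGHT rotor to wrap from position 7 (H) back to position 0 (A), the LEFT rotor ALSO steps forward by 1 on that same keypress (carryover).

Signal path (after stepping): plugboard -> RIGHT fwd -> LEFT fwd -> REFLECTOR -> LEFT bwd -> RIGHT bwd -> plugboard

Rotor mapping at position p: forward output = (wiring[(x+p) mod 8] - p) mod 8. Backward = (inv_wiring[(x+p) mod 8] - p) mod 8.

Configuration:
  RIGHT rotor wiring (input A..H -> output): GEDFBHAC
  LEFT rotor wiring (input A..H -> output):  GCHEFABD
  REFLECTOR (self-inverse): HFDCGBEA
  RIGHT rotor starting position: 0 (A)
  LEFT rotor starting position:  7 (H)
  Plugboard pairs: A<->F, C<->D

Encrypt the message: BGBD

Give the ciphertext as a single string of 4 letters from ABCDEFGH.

Char 1 ('B'): step: R->1, L=7; B->plug->B->R->C->L->D->refl->C->L'->H->R'->F->plug->A
Char 2 ('G'): step: R->2, L=7; G->plug->G->R->E->L->F->refl->B->L'->G->R'->E->plug->E
Char 3 ('B'): step: R->3, L=7; B->plug->B->R->G->L->B->refl->F->L'->E->R'->C->plug->D
Char 4 ('D'): step: R->4, L=7; D->plug->C->R->E->L->F->refl->B->L'->G->R'->D->plug->C

Answer: AEDC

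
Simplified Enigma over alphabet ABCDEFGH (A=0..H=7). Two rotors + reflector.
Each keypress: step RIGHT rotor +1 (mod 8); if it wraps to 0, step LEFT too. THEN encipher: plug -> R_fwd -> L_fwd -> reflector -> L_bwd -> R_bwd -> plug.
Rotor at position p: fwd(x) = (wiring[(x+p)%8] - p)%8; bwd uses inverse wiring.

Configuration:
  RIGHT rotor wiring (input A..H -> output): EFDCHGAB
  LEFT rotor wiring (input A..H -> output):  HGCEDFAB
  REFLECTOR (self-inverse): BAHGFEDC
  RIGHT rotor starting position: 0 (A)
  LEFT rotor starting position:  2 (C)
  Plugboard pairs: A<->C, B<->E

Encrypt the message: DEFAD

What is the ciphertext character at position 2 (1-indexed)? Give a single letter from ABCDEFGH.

Char 1 ('D'): step: R->1, L=2; D->plug->D->R->G->L->F->refl->E->L'->H->R'->F->plug->F
Char 2 ('E'): step: R->2, L=2; E->plug->B->R->A->L->A->refl->B->L'->C->R'->G->plug->G

G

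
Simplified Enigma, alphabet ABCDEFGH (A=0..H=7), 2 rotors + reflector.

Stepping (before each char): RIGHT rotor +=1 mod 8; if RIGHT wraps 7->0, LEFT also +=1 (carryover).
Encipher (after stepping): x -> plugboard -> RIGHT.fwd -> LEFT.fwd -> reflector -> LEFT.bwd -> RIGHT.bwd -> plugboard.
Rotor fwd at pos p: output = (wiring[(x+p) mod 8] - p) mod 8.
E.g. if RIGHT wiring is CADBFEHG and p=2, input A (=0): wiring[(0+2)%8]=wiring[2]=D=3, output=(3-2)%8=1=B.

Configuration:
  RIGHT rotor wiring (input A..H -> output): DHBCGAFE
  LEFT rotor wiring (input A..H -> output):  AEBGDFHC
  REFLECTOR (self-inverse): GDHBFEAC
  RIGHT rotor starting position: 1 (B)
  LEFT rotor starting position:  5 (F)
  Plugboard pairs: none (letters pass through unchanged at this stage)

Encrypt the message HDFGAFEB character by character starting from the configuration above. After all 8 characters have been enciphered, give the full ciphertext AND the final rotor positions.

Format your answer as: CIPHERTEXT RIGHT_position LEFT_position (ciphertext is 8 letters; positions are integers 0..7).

Answer: FCHEGCCF 1 6

Derivation:
Char 1 ('H'): step: R->2, L=5; H->plug->H->R->F->L->E->refl->F->L'->C->R'->F->plug->F
Char 2 ('D'): step: R->3, L=5; D->plug->D->R->C->L->F->refl->E->L'->F->R'->C->plug->C
Char 3 ('F'): step: R->4, L=5; F->plug->F->R->D->L->D->refl->B->L'->G->R'->H->plug->H
Char 4 ('G'): step: R->5, L=5; G->plug->G->R->F->L->E->refl->F->L'->C->R'->E->plug->E
Char 5 ('A'): step: R->6, L=5; A->plug->A->R->H->L->G->refl->A->L'->A->R'->G->plug->G
Char 6 ('F'): step: R->7, L=5; F->plug->F->R->H->L->G->refl->A->L'->A->R'->C->plug->C
Char 7 ('E'): step: R->0, L->6 (L advanced); E->plug->E->R->G->L->F->refl->E->L'->B->R'->C->plug->C
Char 8 ('B'): step: R->1, L=6; B->plug->B->R->A->L->B->refl->D->L'->E->R'->F->plug->F
Final: ciphertext=FCHEGCCF, RIGHT=1, LEFT=6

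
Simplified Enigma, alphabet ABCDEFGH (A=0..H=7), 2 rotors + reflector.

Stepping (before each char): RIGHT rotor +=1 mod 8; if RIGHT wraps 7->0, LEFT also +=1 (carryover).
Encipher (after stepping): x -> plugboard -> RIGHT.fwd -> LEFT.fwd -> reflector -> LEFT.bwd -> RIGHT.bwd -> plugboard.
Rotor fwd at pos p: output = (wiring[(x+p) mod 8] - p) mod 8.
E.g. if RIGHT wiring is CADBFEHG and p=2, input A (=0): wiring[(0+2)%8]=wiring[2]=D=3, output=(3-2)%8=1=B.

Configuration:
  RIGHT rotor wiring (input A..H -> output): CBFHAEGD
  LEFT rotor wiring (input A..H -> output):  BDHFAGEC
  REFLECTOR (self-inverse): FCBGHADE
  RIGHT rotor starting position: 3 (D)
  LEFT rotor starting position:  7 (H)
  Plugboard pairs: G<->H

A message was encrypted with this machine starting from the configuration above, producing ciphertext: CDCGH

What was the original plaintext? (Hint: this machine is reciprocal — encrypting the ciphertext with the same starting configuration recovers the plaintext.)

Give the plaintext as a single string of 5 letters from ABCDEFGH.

Char 1 ('C'): step: R->4, L=7; C->plug->C->R->C->L->E->refl->H->L'->G->R'->E->plug->E
Char 2 ('D'): step: R->5, L=7; D->plug->D->R->F->L->B->refl->C->L'->B->R'->B->plug->B
Char 3 ('C'): step: R->6, L=7; C->plug->C->R->E->L->G->refl->D->L'->A->R'->A->plug->A
Char 4 ('G'): step: R->7, L=7; G->plug->H->R->H->L->F->refl->A->L'->D->R'->B->plug->B
Char 5 ('H'): step: R->0, L->0 (L advanced); H->plug->G->R->G->L->E->refl->H->L'->C->R'->A->plug->A

Answer: EBABA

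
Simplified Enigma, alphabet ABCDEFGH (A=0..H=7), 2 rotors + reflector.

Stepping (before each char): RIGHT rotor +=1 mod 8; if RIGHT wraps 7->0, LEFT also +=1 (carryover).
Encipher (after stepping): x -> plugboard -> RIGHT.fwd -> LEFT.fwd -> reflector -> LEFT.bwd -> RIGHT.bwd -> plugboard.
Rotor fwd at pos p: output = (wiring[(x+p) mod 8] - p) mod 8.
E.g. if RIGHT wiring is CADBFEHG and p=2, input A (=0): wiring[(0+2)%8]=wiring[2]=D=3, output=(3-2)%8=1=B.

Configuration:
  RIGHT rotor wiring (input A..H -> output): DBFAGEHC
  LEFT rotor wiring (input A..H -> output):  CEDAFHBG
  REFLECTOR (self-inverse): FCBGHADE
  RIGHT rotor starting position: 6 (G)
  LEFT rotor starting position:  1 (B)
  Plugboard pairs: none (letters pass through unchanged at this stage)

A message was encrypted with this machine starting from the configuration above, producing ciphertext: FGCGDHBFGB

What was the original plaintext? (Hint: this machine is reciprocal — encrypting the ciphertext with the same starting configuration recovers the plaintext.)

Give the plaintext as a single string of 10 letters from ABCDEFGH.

Answer: EDADAFHABE

Derivation:
Char 1 ('F'): step: R->7, L=1; F->plug->F->R->H->L->B->refl->C->L'->B->R'->E->plug->E
Char 2 ('G'): step: R->0, L->2 (L advanced); G->plug->G->R->H->L->C->refl->B->L'->A->R'->D->plug->D
Char 3 ('C'): step: R->1, L=2; C->plug->C->R->H->L->C->refl->B->L'->A->R'->A->plug->A
Char 4 ('G'): step: R->2, L=2; G->plug->G->R->B->L->G->refl->D->L'->C->R'->D->plug->D
Char 5 ('D'): step: R->3, L=2; D->plug->D->R->E->L->H->refl->E->L'->F->R'->A->plug->A
Char 6 ('H'): step: R->4, L=2; H->plug->H->R->E->L->H->refl->E->L'->F->R'->F->plug->F
Char 7 ('B'): step: R->5, L=2; B->plug->B->R->C->L->D->refl->G->L'->B->R'->H->plug->H
Char 8 ('F'): step: R->6, L=2; F->plug->F->R->C->L->D->refl->G->L'->B->R'->A->plug->A
Char 9 ('G'): step: R->7, L=2; G->plug->G->R->F->L->E->refl->H->L'->E->R'->B->plug->B
Char 10 ('B'): step: R->0, L->3 (L advanced); B->plug->B->R->B->L->C->refl->B->L'->G->R'->E->plug->E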